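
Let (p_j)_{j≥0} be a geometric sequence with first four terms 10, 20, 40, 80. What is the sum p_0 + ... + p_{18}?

5242870

Common ratio r = 2.
p_j = 10·2^(j-0).
S = 10·(2^19 - 1)/(2 - 1) = 10·(524288 - 1)/(1) = 5242870.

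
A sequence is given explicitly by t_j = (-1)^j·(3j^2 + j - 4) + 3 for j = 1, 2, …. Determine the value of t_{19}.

-1095

(-1)^19 = -1; 3j^2 + j - 4 at j=19 is 1098; so t_{19} = -1095.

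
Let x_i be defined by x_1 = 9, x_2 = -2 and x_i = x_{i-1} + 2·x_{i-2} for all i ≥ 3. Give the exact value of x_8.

Compute successive terms:
x_3 = 16  x_4 = 12  x_5 = 44  x_6 = 68  x_7 = 156  x_8 = 292.
(Characteristic roots are 2 and -1.)

292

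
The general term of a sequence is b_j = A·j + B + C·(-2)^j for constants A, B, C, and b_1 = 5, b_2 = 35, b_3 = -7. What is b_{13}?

Write the equations: A + B - 2C = 5; 2A + B + 4C = 35; 3A + B - 8C = -7.
Subtracting the first from the second: A + 6C = 30.
Subtracting the second from the third: A - 12C = -42.
Solving: C = 4, A = 6, then B = 7.
So b_j = 6·j + 7 + 4·(-2)^j; at j=13 this is -32683.

-32683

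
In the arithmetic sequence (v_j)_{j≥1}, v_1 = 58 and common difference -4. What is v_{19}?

-14

v_j = 58 + (j - 1)·(-4).
v_{19} = 58 + 18·(-4) = -14.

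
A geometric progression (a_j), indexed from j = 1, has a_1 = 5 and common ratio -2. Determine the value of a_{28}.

a_j = 5·(-2)^(j-1).
a_{28} = 5·(-2)^27 = -671088640.

-671088640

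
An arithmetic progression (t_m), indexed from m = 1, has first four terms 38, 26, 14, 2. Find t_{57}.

Common difference d = -12.
t_m = 38 + (m - 1)·(-12).
t_{57} = 38 + 56·(-12) = -634.

-634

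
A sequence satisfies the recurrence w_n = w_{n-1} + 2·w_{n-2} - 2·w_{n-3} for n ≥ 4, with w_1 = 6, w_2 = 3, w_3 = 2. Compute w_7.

-22

w_4 = -4  w_5 = -6  w_6 = -18  w_7 = -22.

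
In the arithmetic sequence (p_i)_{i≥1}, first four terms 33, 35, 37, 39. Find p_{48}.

Common difference d = 2.
p_i = 33 + (i - 1)·2.
p_{48} = 33 + 47·2 = 127.

127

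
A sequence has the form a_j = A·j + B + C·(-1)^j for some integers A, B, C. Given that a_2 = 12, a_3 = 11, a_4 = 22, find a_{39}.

191

Write the equations: 2A + B + C = 12; 3A + B - C = 11; 4A + B + C = 22.
Subtracting the first from the second: A - 2C = -1.
Subtracting the second from the third: A + 2C = 11.
Solving: C = 3, A = 5, then B = -1.
So a_j = 5·j + (-1) + 3·(-1)^j; at j=39 this is 191.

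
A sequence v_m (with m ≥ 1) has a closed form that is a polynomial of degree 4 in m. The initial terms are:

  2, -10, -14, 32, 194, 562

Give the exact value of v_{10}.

1st diffs: -12, -4, 46, 162, 368.
2nd diffs: 8, 50, 116, 206.
3rd diffs: 42, 66, 90.
4th diffs: 24, 24 (constant).
Newton forward-difference form: v_m = 2 + (-12)·C(m-1,1) + 8·C(m-1,2) + 42·C(m-1,3) + 24·C(m-1,4).
At m = 10: m-1 = 9, so v_{10} = 2 - 108 + 288 + 3528 + 3024 = 6734.

6734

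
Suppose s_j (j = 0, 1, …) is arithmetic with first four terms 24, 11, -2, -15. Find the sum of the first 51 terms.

Common difference d = -13.
s_j = 24 + (j - 0)·(-13).
s_{50} = -626; S = 51·(24 + (-626))/2 = -15351.

-15351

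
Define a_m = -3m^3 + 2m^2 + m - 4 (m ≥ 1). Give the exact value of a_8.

a_8 = -3·8^3 + 2·8^2 + 1·8 - 4 = -1404.

-1404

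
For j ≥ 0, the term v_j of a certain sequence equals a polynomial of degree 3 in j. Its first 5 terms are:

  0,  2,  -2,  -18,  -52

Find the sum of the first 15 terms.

1st diffs: 2, -4, -16, -34.
2nd diffs: -6, -12, -18.
3rd diffs: -6, -6 (constant).
Newton forward-difference form: v_j = 2·C(j,1) + (-6)·C(j,2) + (-6)·C(j,3).
Continuing: …, -110, -198, -322, -488, …, v_{14} = -2702.
Summing j = 0..14 (15 terms) gives -10710.

-10710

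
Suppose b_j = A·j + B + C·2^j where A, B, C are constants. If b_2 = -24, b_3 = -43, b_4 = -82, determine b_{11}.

-10235

At j = 2, 3, 4: 2A + B + 4C = -24; 3A + B + 8C = -43; 4A + B + 16C = -82.
Subtracting the first from the second: A + 4C = -19.
Subtracting the second from the third: A + 8C = -39.
Solving: C = -5, A = 1, then B = -6.
Therefore b_{11} = 11 + (-6) + (-5)·2048 = -10235.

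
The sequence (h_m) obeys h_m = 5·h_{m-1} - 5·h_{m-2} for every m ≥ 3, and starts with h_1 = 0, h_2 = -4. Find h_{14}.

-32562500

Step forward from the initial values:
h_3 = -20;  h_4 = -80;  h_5 = -300;  …;  h_{11} = -687500;  h_{12} = -2487500;  h_{13} = -9000000;  h_{14} = -32562500.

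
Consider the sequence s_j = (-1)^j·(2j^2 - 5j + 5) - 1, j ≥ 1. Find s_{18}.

562

(-1)^18 = 1; 2j^2 - 5j + 5 at j=18 is 563; so s_{18} = 562.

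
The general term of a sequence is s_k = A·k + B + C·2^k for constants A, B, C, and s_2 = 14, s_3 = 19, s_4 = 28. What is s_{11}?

Write the equations: 2A + B + 4C = 14; 3A + B + 8C = 19; 4A + B + 16C = 28.
Subtracting the first from the second: A + 4C = 5.
Subtracting the second from the third: A + 8C = 9.
Solving: C = 1, A = 1, then B = 8.
So s_k = 1·k + 8 + 1·2^k; at k=11 this is 2067.

2067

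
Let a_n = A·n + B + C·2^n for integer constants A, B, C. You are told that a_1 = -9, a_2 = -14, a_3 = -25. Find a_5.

Write the equations: A + B + 2C = -9; 2A + B + 4C = -14; 3A + B + 8C = -25.
Subtracting the first from the second: A + 2C = -5.
Subtracting the second from the third: A + 4C = -11.
Solving: C = -3, A = 1, then B = -4.
Therefore a_5 = 5 + (-4) + (-3)·32 = -95.

-95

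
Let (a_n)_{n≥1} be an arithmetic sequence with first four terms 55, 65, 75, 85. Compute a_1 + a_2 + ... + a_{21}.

Common difference d = 10.
a_n = 55 + (n - 1)·10.
a_{21} = 255; S = 21·(55 + 255)/2 = 3255.

3255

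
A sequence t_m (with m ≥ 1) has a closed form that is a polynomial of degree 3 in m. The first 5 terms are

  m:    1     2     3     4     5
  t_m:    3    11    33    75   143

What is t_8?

563

1st diffs: 8, 22, 42, 68.
2nd diffs: 14, 20, 26.
3rd diffs: 6, 6 (constant).
Newton forward-difference form: t_m = 3 + 8·C(m-1,1) + 14·C(m-1,2) + 6·C(m-1,3).
At m = 8: m-1 = 7, so t_8 = 3 + 56 + 294 + 210 = 563.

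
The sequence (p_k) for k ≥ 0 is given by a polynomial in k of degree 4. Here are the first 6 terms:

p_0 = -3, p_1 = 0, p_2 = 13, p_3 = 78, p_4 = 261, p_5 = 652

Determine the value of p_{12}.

1st diffs: 3, 13, 65, 183, 391.
2nd diffs: 10, 52, 118, 208.
3rd diffs: 42, 66, 90.
4th diffs: 24, 24 (constant).
Newton forward-difference form: p_k = -3 + 3·C(k,1) + 10·C(k,2) + 42·C(k,3) + 24·C(k,4).
At k = 12: k = 12, so p_{12} = -3 + 36 + 660 + 9240 + 11880 = 21813.

21813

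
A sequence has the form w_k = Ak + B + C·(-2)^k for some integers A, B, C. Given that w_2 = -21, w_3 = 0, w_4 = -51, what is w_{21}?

At k = 2, 3, 4: 2A + B + 4C = -21; 3A + B - 8C = 0; 4A + B + 16C = -51.
Subtracting the first from the second: A - 12C = 21.
Subtracting the second from the third: A + 24C = -51.
Solving: C = -2, A = -3, then B = -7.
So w_k = -3·k + (-7) + (-2)·(-2)^k; at k=21 this is 4194234.

4194234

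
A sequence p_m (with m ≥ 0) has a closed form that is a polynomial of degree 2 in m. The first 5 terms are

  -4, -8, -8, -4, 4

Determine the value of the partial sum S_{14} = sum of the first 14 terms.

1036

1st diffs: -4, 0, 4, 8.
2nd diffs: 4, 4, 4 (constant).
Newton forward-difference form: p_m = -4 + (-4)·C(m,1) + 4·C(m,2).
Continuing: …, 16, 32, 52, 76, …, p_{13} = 256.
Summing m = 0..13 (14 terms) gives 1036.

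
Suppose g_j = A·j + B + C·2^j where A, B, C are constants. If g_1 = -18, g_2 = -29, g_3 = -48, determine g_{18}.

-1048637

Write the equations: A + B + 2C = -18; 2A + B + 4C = -29; 3A + B + 8C = -48.
Subtracting the first from the second: A + 2C = -11.
Subtracting the second from the third: A + 4C = -19.
Solving: C = -4, A = -3, then B = -7.
Therefore g_{18} = -54 + (-7) + (-4)·262144 = -1048637.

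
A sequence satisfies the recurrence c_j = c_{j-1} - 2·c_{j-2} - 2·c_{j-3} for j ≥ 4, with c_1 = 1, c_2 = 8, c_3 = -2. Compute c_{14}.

3580

Applying the relation repeatedly:
c_4 = -20  c_5 = -32  c_6 = 12  …  c_{11} = -756  c_{12} = 732  c_{13} = 3532  c_{14} = 3580.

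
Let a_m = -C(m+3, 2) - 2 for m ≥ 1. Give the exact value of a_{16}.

C(19, 2) = 171, so a_{16} = -173.

-173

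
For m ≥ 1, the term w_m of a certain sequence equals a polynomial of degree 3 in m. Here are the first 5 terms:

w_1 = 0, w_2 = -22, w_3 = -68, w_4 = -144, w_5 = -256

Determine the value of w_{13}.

1st diffs: -22, -46, -76, -112.
2nd diffs: -24, -30, -36.
3rd diffs: -6, -6 (constant).
So w_m = -m^3 - 6m^2 + 3m + 4.
Evaluating at m = 13 gives w_{13} = -3168.

-3168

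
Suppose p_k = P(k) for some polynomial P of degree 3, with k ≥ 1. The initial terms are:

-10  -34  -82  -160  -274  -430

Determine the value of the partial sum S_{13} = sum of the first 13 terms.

-13156

1st diffs: -24, -48, -78, -114, -156.
2nd diffs: -24, -30, -36, -42.
3rd diffs: -6, -6, -6 (constant).
So p_k = -k^3 - 6k^2 + k - 4.
Continuing: …, -634, -892, -1210, -1594, …, p_{13} = -3202.
Summing k = 1..13 (13 terms) gives -13156.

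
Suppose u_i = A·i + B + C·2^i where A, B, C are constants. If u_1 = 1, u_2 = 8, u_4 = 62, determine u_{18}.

1310660

The three given values yield: A + B + 2C = 1; 2A + B + 4C = 8; 4A + B + 16C = 62.
Subtracting the first from the second: A + 2C = 7.
Subtracting the second from the third: 2A + 12C = 54.
Solving: C = 5, A = -3, then B = -6.
Therefore u_{18} = -54 + (-6) + 5·262144 = 1310660.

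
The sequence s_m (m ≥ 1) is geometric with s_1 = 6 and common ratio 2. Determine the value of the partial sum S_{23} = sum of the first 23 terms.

50331642

s_m = 6·2^(m-1).
S = 6·(2^23 - 1)/(2 - 1) = 6·(8388608 - 1)/(1) = 50331642.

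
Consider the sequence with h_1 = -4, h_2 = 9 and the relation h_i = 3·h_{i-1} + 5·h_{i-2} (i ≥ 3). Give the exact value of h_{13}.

23167868

Applying the relation repeatedly:
h_3 = 7; h_4 = 66; h_5 = 233; …; h_{10} = 314394; h_{11} = 1317997; h_{12} = 5525961; h_{13} = 23167868.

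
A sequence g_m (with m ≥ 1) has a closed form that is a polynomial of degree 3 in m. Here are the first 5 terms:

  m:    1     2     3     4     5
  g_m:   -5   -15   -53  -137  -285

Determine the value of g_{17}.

1st diffs: -10, -38, -84, -148.
2nd diffs: -28, -46, -64.
3rd diffs: -18, -18 (constant).
Newton forward-difference form: g_m = -5 + (-10)·C(m-1,1) + (-28)·C(m-1,2) + (-18)·C(m-1,3).
At m = 17: m-1 = 16, so g_{17} = -5 - 160 - 3360 - 10080 = -13605.

-13605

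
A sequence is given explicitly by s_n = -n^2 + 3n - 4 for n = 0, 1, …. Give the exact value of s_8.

s_8 = -1·8^2 + 3·8 - 4 = -44.

-44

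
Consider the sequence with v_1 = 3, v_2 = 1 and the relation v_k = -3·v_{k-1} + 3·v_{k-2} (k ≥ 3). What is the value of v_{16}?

Iterate the recurrence:
v_3 = 6, v_4 = -15, v_5 = 63, …, v_{13} = 2644083, v_{14} = -10024479, v_{15} = 38005686, v_{16} = -144090495.

-144090495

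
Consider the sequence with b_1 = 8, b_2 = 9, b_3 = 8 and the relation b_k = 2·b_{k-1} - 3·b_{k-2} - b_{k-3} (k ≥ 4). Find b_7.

Compute successive terms:
b_4 = -19;  b_5 = -71;  b_6 = -93;  b_7 = 46.

46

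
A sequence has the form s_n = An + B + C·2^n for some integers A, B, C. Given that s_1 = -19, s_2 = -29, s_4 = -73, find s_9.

At n = 1, 2, 4: A + B + 2C = -19; 2A + B + 4C = -29; 4A + B + 16C = -73.
Subtracting the first from the second: A + 2C = -10.
Subtracting the second from the third: 2A + 12C = -44.
Solving: C = -3, A = -4, then B = -9.
So s_n = -4·n + (-9) + (-3)·2^n; at n=9 this is -1581.

-1581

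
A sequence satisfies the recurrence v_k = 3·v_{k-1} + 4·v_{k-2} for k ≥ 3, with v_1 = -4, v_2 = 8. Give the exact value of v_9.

52424

Compute successive terms:
v_3 = 8, v_4 = 56, v_5 = 200, v_6 = 824, v_7 = 3272, v_8 = 13112, v_9 = 52424.
(Characteristic roots are 4 and -1.)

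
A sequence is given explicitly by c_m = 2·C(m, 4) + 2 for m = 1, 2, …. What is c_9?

C(9, 4) = 126, so c_9 = 254.

254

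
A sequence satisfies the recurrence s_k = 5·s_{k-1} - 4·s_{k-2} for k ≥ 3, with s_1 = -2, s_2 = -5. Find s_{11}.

Compute successive terms:
s_3 = -17; s_4 = -65; s_5 = -257; s_6 = -1025; s_7 = -4097; s_8 = -16385; s_9 = -65537; s_{10} = -262145; s_{11} = -1048577.
(Characteristic roots are 4 and 1.)

-1048577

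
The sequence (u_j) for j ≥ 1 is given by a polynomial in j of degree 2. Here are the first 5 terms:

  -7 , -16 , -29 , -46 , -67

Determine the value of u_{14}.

1st diffs: -9, -13, -17, -21.
2nd diffs: -4, -4, -4 (constant).
Newton forward-difference form: u_j = -7 + (-9)·C(j-1,1) + (-4)·C(j-1,2).
At j = 14: j-1 = 13, so u_{14} = -7 - 117 - 312 = -436.

-436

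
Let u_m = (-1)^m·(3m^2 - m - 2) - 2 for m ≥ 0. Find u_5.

-70

(-1)^5 = -1; 3m^2 - m - 2 at m=5 is 68; so u_5 = -70.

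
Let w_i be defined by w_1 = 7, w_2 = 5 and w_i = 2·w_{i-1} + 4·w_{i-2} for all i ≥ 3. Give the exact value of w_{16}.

Applying the relation repeatedly:
w_3 = 38, w_4 = 96, w_5 = 344, …, w_{13} = 4026368, w_{14} = 13029376, w_{15} = 42164224, w_{16} = 136445952.

136445952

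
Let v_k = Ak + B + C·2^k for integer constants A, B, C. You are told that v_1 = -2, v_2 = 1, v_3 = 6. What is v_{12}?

4103

Plug in k = 1, 2, 3: A + B + 2C = -2; 2A + B + 4C = 1; 3A + B + 8C = 6.
Subtracting the first from the second: A + 2C = 3.
Subtracting the second from the third: A + 4C = 5.
Solving: C = 1, A = 1, then B = -5.
Therefore v_{12} = 12 + (-5) + 1·4096 = 4103.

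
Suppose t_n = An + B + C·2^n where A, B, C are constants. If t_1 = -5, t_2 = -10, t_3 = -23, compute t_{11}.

-8159

At n = 1, 2, 3: A + B + 2C = -5; 2A + B + 4C = -10; 3A + B + 8C = -23.
Subtracting the first from the second: A + 2C = -5.
Subtracting the second from the third: A + 4C = -13.
Solving: C = -4, A = 3, then B = 0.
Hence t_{11} = 3·11 + 0 + (-4)·2048 = -8159.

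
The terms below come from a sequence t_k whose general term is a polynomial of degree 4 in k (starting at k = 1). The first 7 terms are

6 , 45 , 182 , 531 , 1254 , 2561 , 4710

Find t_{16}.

128271

1st diffs: 39, 137, 349, 723, 1307, 2149.
2nd diffs: 98, 212, 374, 584, 842.
3rd diffs: 114, 162, 210, 258.
4th diffs: 48, 48, 48 (constant).
So t_k = 2k^4 - k^3 + 5k^2 + k - 1.
Evaluating at k = 16 gives t_{16} = 128271.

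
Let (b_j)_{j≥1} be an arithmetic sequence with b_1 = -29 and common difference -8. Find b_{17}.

-157

b_j = -29 + (j - 1)·(-8).
b_{17} = -29 + 16·(-8) = -157.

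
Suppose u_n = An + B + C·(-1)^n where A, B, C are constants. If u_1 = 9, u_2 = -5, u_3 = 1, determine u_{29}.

-103

The three given values yield: A + B - C = 9; 2A + B + C = -5; 3A + B - C = 1.
Subtracting the first from the second: A + 2C = -14.
Subtracting the second from the third: A - 2C = 6.
Solving: C = -5, A = -4, then B = 8.
So u_n = -4·n + 8 + (-5)·(-1)^n; at n=29 this is -103.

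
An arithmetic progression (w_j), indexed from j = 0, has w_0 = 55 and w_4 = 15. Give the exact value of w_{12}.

Common difference d = (15 - 55) / (4 - 0) = -10.
w_j = 55 + (j - 0)·(-10).
w_{12} = 55 + 12·(-10) = -65.

-65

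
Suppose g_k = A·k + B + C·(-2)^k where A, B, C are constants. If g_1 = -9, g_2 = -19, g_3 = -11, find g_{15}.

32701

Plug in k = 1, 2, 3: A + B - 2C = -9; 2A + B + 4C = -19; 3A + B - 8C = -11.
Subtracting the first from the second: A + 6C = -10.
Subtracting the second from the third: A - 12C = 8.
Solving: C = -1, A = -4, then B = -7.
Hence g_{15} = -4·15 + (-7) + (-1)·(-32768) = 32701.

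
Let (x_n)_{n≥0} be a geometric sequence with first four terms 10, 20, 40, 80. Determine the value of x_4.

160

Common ratio r = 2.
x_n = 10·2^(n-0).
x_4 = 10·2^4 = 160.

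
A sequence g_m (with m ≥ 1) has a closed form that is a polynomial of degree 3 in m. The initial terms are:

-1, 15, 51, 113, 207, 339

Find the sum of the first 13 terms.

11245

1st diffs: 16, 36, 62, 94, 132.
2nd diffs: 20, 26, 32, 38.
3rd diffs: 6, 6, 6 (constant).
So g_m = m^3 + 4m^2 - 3m - 3.
Continuing: …, 515, 741, 1023, 1367, …, g_{13} = 2831.
Summing m = 1..13 (13 terms) gives 11245.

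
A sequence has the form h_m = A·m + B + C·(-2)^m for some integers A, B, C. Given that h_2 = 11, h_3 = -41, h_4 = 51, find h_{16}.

Write the equations: 2A + B + 4C = 11; 3A + B - 8C = -41; 4A + B + 16C = 51.
Subtracting the first from the second: A - 12C = -52.
Subtracting the second from the third: A + 24C = 92.
Solving: C = 4, A = -4, then B = 3.
Therefore h_{16} = -64 + 3 + 4·65536 = 262083.

262083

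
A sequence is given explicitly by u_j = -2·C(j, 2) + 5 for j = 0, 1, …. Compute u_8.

-51

C(8, 2) = 28, so u_8 = -51.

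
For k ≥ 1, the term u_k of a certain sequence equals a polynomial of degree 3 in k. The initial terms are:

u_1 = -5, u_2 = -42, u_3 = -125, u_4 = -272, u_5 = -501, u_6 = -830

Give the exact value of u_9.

-2597

1st diffs: -37, -83, -147, -229, -329.
2nd diffs: -46, -64, -82, -100.
3rd diffs: -18, -18, -18 (constant).
Newton forward-difference form: u_k = -5 + (-37)·C(k-1,1) + (-46)·C(k-1,2) + (-18)·C(k-1,3).
At k = 9: k-1 = 8, so u_9 = -5 - 296 - 1288 - 1008 = -2597.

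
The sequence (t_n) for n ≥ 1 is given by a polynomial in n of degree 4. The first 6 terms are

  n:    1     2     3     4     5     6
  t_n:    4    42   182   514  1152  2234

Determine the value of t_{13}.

38872

1st diffs: 38, 140, 332, 638, 1082.
2nd diffs: 102, 192, 306, 444.
3rd diffs: 90, 114, 138.
4th diffs: 24, 24 (constant).
Newton forward-difference form: t_n = 4 + 38·C(n-1,1) + 102·C(n-1,2) + 90·C(n-1,3) + 24·C(n-1,4).
At n = 13: n-1 = 12, so t_{13} = 4 + 456 + 6732 + 19800 + 11880 = 38872.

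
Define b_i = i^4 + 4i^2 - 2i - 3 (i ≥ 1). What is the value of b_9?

6864

b_9 = 1·9^4 + 4·9^2 - 2·9 - 3 = 6864.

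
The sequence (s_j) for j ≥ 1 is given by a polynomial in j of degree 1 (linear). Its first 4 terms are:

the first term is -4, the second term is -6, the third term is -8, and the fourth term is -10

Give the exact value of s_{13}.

-28

1st diffs: -2, -2, -2 (constant).
So s_j = -2j - 2.
Evaluating at j = 13 gives s_{13} = -28.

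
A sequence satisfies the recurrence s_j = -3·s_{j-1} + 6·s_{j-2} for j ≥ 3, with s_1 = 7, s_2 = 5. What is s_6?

-1251

s_3 = 27, s_4 = -51, s_5 = 315, s_6 = -1251.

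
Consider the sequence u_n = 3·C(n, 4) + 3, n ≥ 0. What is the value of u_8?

213

C(8, 4) = 70, so u_8 = 213.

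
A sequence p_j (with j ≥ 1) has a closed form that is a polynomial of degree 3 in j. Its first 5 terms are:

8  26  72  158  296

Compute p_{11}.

1st diffs: 18, 46, 86, 138.
2nd diffs: 28, 40, 52.
3rd diffs: 12, 12 (constant).
Newton forward-difference form: p_j = 8 + 18·C(j-1,1) + 28·C(j-1,2) + 12·C(j-1,3).
At j = 11: j-1 = 10, so p_{11} = 8 + 180 + 1260 + 1440 = 2888.

2888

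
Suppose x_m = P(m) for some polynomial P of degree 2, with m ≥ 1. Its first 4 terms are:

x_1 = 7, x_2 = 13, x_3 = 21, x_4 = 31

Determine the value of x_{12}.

1st diffs: 6, 8, 10.
2nd diffs: 2, 2 (constant).
Newton forward-difference form: x_m = 7 + 6·C(m-1,1) + 2·C(m-1,2).
At m = 12: m-1 = 11, so x_{12} = 7 + 66 + 110 = 183.

183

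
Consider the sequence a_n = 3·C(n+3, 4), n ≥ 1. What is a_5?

210

C(8, 4) = 70, so a_5 = 210.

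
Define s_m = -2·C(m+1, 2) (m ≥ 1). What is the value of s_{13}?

C(14, 2) = 91, so s_{13} = -182.

-182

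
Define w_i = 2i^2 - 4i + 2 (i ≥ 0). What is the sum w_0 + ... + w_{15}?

2032

Over i = 0..15: Σi = 120, Σi² = 1240.
Total = (2)·1240 + (-4)·120 + (2)·16 = 2032.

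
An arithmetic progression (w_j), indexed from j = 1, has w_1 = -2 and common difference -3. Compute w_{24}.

w_j = -2 + (j - 1)·(-3).
w_{24} = -2 + 23·(-3) = -71.

-71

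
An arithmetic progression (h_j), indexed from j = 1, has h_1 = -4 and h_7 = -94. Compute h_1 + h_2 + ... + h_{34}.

Common difference d = (-94 - (-4)) / (7 - 1) = -15.
h_j = -4 + (j - 1)·(-15).
h_{34} = -499; S = 34·(-4 + (-499))/2 = -8551.

-8551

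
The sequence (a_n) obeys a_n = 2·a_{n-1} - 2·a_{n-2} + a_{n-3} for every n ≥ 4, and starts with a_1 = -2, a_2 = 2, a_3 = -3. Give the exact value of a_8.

Applying the relation repeatedly:
a_4 = -12, a_5 = -16, a_6 = -11, a_7 = -2, a_8 = 2.

2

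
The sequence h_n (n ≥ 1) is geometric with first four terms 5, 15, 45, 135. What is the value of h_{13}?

Common ratio r = 3.
h_n = 5·3^(n-1).
h_{13} = 5·3^12 = 2657205.

2657205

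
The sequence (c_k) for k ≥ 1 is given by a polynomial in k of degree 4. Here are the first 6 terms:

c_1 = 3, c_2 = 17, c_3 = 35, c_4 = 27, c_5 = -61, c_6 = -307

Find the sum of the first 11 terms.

-19525

1st diffs: 14, 18, -8, -88, -246.
2nd diffs: 4, -26, -80, -158.
3rd diffs: -30, -54, -78.
4th diffs: -24, -24 (constant).
Newton forward-difference form: c_k = 3 + 14·C(k-1,1) + 4·C(k-1,2) + (-30)·C(k-1,3) + (-24)·C(k-1,4).
Continuing: …, -813, -1705, -3133, -5271, …, c_{11} = -8317.
Summing k = 1..11 (11 terms) gives -19525.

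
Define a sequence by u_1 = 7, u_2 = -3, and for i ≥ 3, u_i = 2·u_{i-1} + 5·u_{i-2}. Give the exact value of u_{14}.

Applying the relation repeatedly:
u_3 = 29  u_4 = 43  u_5 = 231  …  u_{11} = 348189  u_{12} = 1199963  u_{13} = 4140871  u_{14} = 14281557.

14281557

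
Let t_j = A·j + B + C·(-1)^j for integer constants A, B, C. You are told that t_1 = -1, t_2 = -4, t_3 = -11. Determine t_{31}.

Write the equations: A + B - C = -1; 2A + B + C = -4; 3A + B - C = -11.
Subtracting the first from the second: A + 2C = -3.
Subtracting the second from the third: A - 2C = -7.
Solving: C = 1, A = -5, then B = 5.
Therefore t_{31} = -155 + 5 + 1·(-1) = -151.

-151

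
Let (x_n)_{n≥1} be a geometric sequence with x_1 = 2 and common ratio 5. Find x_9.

781250

x_n = 2·5^(n-1).
x_9 = 2·5^8 = 781250.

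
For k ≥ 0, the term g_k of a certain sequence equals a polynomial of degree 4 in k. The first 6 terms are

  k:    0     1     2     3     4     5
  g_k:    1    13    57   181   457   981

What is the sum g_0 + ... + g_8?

12201

1st diffs: 12, 44, 124, 276, 524.
2nd diffs: 32, 80, 152, 248.
3rd diffs: 48, 72, 96.
4th diffs: 24, 24 (constant).
Newton forward-difference form: g_k = 1 + 12·C(k,1) + 32·C(k,2) + 48·C(k,3) + 24·C(k,4).
Continuing: 1873, 3277, 5361.
Summing k = 0..8 (9 terms) gives 12201.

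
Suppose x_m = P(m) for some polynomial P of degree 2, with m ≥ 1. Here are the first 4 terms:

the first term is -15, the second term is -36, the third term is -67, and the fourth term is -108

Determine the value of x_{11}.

-675

1st diffs: -21, -31, -41.
2nd diffs: -10, -10 (constant).
Newton forward-difference form: x_m = -15 + (-21)·C(m-1,1) + (-10)·C(m-1,2).
At m = 11: m-1 = 10, so x_{11} = -15 - 210 - 450 = -675.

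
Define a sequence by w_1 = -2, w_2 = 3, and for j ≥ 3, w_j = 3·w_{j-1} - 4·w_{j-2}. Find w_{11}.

Applying the relation repeatedly:
w_3 = 17  w_4 = 39  w_5 = 49  w_6 = -9  w_7 = -223  w_8 = -633  w_9 = -1007  w_{10} = -489  w_{11} = 2561.

2561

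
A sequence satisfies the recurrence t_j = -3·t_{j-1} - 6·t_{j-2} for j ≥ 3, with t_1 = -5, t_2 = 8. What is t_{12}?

-81162

Compute successive terms:
t_3 = 6  t_4 = -66  t_5 = 162  t_6 = -90  t_7 = -702  t_8 = 2646  t_9 = -3726  t_{10} = -4698  t_{11} = 36450  t_{12} = -81162.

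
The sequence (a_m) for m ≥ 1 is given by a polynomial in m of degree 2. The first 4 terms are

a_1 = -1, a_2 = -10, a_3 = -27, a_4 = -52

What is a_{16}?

1st diffs: -9, -17, -25.
2nd diffs: -8, -8 (constant).
So a_m = -4m^2 + 3m.
Evaluating at m = 16 gives a_{16} = -976.

-976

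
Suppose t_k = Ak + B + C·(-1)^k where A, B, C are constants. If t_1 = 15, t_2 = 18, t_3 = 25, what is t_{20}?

108

At k = 1, 2, 3: A + B - C = 15; 2A + B + C = 18; 3A + B - C = 25.
Subtracting the first from the second: A + 2C = 3.
Subtracting the second from the third: A - 2C = 7.
Solving: C = -1, A = 5, then B = 9.
So t_k = 5·k + 9 + (-1)·(-1)^k; at k=20 this is 108.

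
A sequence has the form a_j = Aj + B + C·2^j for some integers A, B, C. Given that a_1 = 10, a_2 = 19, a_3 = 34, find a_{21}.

At j = 1, 2, 3: A + B + 2C = 10; 2A + B + 4C = 19; 3A + B + 8C = 34.
Subtracting the first from the second: A + 2C = 9.
Subtracting the second from the third: A + 4C = 15.
Solving: C = 3, A = 3, then B = 1.
Therefore a_{21} = 63 + 1 + 3·2097152 = 6291520.

6291520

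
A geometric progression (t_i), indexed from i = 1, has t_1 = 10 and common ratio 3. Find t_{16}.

143489070

t_i = 10·3^(i-1).
t_{16} = 10·3^15 = 143489070.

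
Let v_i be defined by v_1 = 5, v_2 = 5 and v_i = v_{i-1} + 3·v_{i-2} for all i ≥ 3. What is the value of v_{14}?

163445

Iterate the recurrence:
v_3 = 20, v_4 = 35, v_5 = 95, …, v_{11} = 13415, v_{12} = 30800, v_{13} = 71045, v_{14} = 163445.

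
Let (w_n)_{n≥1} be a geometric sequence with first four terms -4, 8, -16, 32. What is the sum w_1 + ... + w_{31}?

-2863311532

Common ratio r = -2.
w_n = (-4)·(-2)^(n-1).
S = (-4)·((-2)^31 - 1)/(-2 - 1) = (-4)·(-2147483648 - 1)/(-3) = -2863311532.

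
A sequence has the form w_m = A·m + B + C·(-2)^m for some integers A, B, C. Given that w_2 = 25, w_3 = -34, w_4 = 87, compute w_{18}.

1310741

At m = 2, 3, 4: 2A + B + 4C = 25; 3A + B - 8C = -34; 4A + B + 16C = 87.
Subtracting the first from the second: A - 12C = -59.
Subtracting the second from the third: A + 24C = 121.
Solving: C = 5, A = 1, then B = 3.
So w_m = 1·m + 3 + 5·(-2)^m; at m=18 this is 1310741.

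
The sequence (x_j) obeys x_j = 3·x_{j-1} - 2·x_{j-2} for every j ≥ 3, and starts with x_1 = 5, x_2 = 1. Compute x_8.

x_3 = -7  x_4 = -23  x_5 = -55  x_6 = -119  x_7 = -247  x_8 = -503.
(Characteristic roots are 2 and 1.)

-503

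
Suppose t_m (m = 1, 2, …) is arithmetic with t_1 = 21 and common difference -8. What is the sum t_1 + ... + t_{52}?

t_m = 21 + (m - 1)·(-8).
t_{52} = -387; S = 52·(21 + (-387))/2 = -9516.

-9516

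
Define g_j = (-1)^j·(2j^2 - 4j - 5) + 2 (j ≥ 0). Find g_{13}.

(-1)^13 = -1; 2j^2 - 4j - 5 at j=13 is 281; so g_{13} = -279.

-279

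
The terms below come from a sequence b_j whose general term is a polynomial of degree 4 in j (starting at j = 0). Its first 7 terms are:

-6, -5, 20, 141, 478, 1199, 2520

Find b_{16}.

130570

1st diffs: 1, 25, 121, 337, 721, 1321.
2nd diffs: 24, 96, 216, 384, 600.
3rd diffs: 72, 120, 168, 216.
4th diffs: 48, 48, 48 (constant).
So b_j = 2j^4 - 2j^2 + j - 6.
Evaluating at j = 16 gives b_{16} = 130570.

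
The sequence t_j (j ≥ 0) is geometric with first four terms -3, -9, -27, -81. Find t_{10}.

-177147

Common ratio r = 3.
t_j = (-3)·3^(j-0).
t_{10} = (-3)·3^10 = -177147.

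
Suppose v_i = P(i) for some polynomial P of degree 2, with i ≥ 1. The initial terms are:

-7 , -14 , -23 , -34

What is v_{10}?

1st diffs: -7, -9, -11.
2nd diffs: -2, -2 (constant).
So v_i = -i^2 - 4i - 2.
Evaluating at i = 10 gives v_{10} = -142.

-142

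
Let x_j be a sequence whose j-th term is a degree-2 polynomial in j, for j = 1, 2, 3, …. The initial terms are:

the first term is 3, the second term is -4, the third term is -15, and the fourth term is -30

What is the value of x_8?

-130

1st diffs: -7, -11, -15.
2nd diffs: -4, -4 (constant).
Newton forward-difference form: x_j = 3 + (-7)·C(j-1,1) + (-4)·C(j-1,2).
At j = 8: j-1 = 7, so x_8 = 3 - 49 - 84 = -130.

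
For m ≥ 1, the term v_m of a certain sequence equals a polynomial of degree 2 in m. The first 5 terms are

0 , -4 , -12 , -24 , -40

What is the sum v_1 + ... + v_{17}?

1st diffs: -4, -8, -12, -16.
2nd diffs: -4, -4, -4 (constant).
So v_m = -2m^2 + 2m.
Continuing: …, -60, -84, -112, -144, …, v_{17} = -544.
Summing m = 1..17 (17 terms) gives -3264.

-3264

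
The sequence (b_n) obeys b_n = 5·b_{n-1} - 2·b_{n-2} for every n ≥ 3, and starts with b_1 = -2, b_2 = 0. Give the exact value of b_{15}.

Iterate the recurrence:
b_3 = 4  b_4 = 20  b_5 = 92  …  b_{12} = 3784100  b_{13} = 17261372  b_{14} = 78738660  b_{15} = 359170556.

359170556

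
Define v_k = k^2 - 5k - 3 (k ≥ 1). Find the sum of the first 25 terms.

3825

Over k = 1..25: Σk = 325, Σk² = 5525.
Total = (1)·5525 + (-5)·325 + (-3)·25 = 3825.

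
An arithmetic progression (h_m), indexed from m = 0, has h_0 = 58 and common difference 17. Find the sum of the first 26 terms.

7033

h_m = 58 + (m - 0)·17.
h_{25} = 483; S = 26·(58 + 483)/2 = 7033.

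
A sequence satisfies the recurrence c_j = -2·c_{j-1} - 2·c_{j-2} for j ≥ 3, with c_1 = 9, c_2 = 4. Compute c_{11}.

-416

Compute successive terms:
c_3 = -26; c_4 = 44; c_5 = -36; c_6 = -16; c_7 = 104; c_8 = -176; c_9 = 144; c_{10} = 64; c_{11} = -416.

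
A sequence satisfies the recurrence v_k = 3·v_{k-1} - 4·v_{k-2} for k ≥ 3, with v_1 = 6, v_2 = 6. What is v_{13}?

Compute successive terms:
v_3 = -6  v_4 = -42  v_5 = -102  …  v_{10} = 2742  v_{11} = 1722  v_{12} = -5802  v_{13} = -24294.

-24294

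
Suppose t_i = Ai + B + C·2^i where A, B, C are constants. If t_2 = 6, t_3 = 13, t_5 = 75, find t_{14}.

49086

At i = 2, 3, 5: 2A + B + 4C = 6; 3A + B + 8C = 13; 5A + B + 32C = 75.
Subtracting the first from the second: A + 4C = 7.
Subtracting the second from the third: 2A + 24C = 62.
Solving: C = 3, A = -5, then B = 4.
Therefore t_{14} = -70 + 4 + 3·16384 = 49086.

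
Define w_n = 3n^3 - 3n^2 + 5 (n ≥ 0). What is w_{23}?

w_{23} = 3·23^3 - 3·23^2 + 5 = 34919.

34919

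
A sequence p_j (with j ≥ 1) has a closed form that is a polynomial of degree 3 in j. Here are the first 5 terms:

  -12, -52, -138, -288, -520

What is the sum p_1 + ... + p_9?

1st diffs: -40, -86, -150, -232.
2nd diffs: -46, -64, -82.
3rd diffs: -18, -18 (constant).
Newton forward-difference form: p_j = -12 + (-40)·C(j-1,1) + (-46)·C(j-1,2) + (-18)·C(j-1,3).
Continuing: -852, -1302, -1888, -2628.
Summing j = 1..9 (9 terms) gives -7680.

-7680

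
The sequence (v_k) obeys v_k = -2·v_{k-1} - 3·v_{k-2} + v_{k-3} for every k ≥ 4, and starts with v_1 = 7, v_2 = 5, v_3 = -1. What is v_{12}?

-1770

Step forward from the initial values:
v_4 = -6, v_5 = 20, v_6 = -23, v_7 = -20, v_8 = 129, v_9 = -221, v_{10} = 35, v_{11} = 722, v_{12} = -1770.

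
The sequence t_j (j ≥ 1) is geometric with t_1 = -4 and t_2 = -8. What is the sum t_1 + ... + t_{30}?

-4294967292

Common ratio r = 2.
t_j = (-4)·2^(j-1).
S = (-4)·(2^30 - 1)/(2 - 1) = (-4)·(1073741824 - 1)/(1) = -4294967292.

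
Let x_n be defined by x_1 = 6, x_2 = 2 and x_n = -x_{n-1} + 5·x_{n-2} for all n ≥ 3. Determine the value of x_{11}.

56198

Iterate the recurrence:
x_3 = 28;  x_4 = -18;  x_5 = 158;  x_6 = -248;  x_7 = 1038;  x_8 = -2278;  x_9 = 7468;  x_{10} = -18858;  x_{11} = 56198.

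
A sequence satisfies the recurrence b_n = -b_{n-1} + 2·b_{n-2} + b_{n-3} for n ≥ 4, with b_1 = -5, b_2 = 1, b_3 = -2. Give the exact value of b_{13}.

-18

Compute successive terms:
b_4 = -1  b_5 = -2  b_6 = -2  b_7 = -3  b_8 = -3  b_9 = -5  b_{10} = -4  b_{11} = -9  b_{12} = -4  b_{13} = -18.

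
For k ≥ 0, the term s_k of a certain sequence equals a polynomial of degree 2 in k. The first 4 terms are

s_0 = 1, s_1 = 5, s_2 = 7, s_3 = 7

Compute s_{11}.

-65

1st diffs: 4, 2, 0.
2nd diffs: -2, -2 (constant).
Newton forward-difference form: s_k = 1 + 4·C(k,1) + (-2)·C(k,2).
At k = 11: k = 11, so s_{11} = 1 + 44 - 110 = -65.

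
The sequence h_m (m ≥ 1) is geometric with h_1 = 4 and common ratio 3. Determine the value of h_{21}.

h_m = 4·3^(m-1).
h_{21} = 4·3^20 = 13947137604.

13947137604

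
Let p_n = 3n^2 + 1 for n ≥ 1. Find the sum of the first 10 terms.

Over n = 1..10: Σn = 55, Σn² = 385.
Total = (3)·385 + (1)·10 = 1165.

1165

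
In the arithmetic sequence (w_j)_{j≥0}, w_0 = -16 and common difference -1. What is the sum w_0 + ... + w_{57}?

w_j = -16 + (j - 0)·(-1).
w_{57} = -73; S = 58·(-16 + (-73))/2 = -2581.

-2581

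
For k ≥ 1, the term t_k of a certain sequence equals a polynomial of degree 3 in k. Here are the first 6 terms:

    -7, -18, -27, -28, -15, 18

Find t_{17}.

3417

1st diffs: -11, -9, -1, 13, 33.
2nd diffs: 2, 8, 14, 20.
3rd diffs: 6, 6, 6 (constant).
Newton forward-difference form: t_k = -7 + (-11)·C(k-1,1) + 2·C(k-1,2) + 6·C(k-1,3).
At k = 17: k-1 = 16, so t_{17} = -7 - 176 + 240 + 3360 = 3417.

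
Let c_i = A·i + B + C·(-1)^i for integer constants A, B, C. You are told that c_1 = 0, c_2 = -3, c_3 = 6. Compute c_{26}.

69

Write the equations: A + B - C = 0; 2A + B + C = -3; 3A + B - C = 6.
Subtracting the first from the second: A + 2C = -3.
Subtracting the second from the third: A - 2C = 9.
Solving: C = -3, A = 3, then B = -6.
Therefore c_{26} = 78 + (-6) + (-3)·1 = 69.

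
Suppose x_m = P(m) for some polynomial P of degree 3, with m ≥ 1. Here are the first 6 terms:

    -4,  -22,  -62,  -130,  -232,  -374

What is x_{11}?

1st diffs: -18, -40, -68, -102, -142.
2nd diffs: -22, -28, -34, -40.
3rd diffs: -6, -6, -6 (constant).
So x_m = -m^3 - 5m^2 + 4m - 2.
Evaluating at m = 11 gives x_{11} = -1894.

-1894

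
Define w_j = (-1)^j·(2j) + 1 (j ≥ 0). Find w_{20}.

(-1)^20 = 1; 2j at j=20 is 40; so w_{20} = 41.

41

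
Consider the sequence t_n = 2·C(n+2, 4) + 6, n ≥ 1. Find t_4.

36

C(6, 4) = 15, so t_4 = 36.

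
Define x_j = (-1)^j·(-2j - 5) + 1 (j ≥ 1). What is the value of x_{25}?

56

(-1)^25 = -1; -2j - 5 at j=25 is -55; so x_{25} = 56.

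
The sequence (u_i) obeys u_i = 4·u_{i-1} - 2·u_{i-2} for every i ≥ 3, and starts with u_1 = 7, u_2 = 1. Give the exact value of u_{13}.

-2750272

Compute successive terms:
u_3 = -10;  u_4 = -42;  u_5 = -148;  …;  u_{10} = -69104;  u_{11} = -235936;  u_{12} = -805536;  u_{13} = -2750272.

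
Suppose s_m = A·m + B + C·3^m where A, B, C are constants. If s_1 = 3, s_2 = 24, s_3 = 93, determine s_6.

2892

Plug in m = 1, 2, 3: A + B + 3C = 3; 2A + B + 9C = 24; 3A + B + 27C = 93.
Subtracting the first from the second: A + 6C = 21.
Subtracting the second from the third: A + 18C = 69.
Solving: C = 4, A = -3, then B = -6.
So s_m = -3·m + (-6) + 4·3^m; at m=6 this is 2892.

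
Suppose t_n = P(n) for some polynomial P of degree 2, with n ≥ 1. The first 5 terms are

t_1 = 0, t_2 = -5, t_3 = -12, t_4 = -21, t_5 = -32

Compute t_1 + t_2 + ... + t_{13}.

1st diffs: -5, -7, -9, -11.
2nd diffs: -2, -2, -2 (constant).
So t_n = -n^2 - 2n + 3.
Continuing: …, -45, -60, -77, -96, …, t_{13} = -192.
Summing n = 1..13 (13 terms) gives -962.

-962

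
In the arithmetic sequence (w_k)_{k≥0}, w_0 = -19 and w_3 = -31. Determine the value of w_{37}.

-167

Common difference d = (-31 - (-19)) / (3 - 0) = -4.
w_k = -19 + (k - 0)·(-4).
w_{37} = -19 + 37·(-4) = -167.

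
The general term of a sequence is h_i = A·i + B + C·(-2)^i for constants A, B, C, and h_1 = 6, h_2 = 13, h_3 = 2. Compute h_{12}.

Plug in i = 1, 2, 3: A + B - 2C = 6; 2A + B + 4C = 13; 3A + B - 8C = 2.
Subtracting the first from the second: A + 6C = 7.
Subtracting the second from the third: A - 12C = -11.
Solving: C = 1, A = 1, then B = 7.
Hence h_{12} = 1·12 + 7 + 1·4096 = 4115.

4115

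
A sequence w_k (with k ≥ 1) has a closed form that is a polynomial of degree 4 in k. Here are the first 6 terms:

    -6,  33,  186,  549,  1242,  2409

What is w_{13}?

1st diffs: 39, 153, 363, 693, 1167.
2nd diffs: 114, 210, 330, 474.
3rd diffs: 96, 120, 144.
4th diffs: 24, 24 (constant).
Newton forward-difference form: w_k = -6 + 39·C(k-1,1) + 114·C(k-1,2) + 96·C(k-1,3) + 24·C(k-1,4).
At k = 13: k-1 = 12, so w_{13} = -6 + 468 + 7524 + 21120 + 11880 = 40986.

40986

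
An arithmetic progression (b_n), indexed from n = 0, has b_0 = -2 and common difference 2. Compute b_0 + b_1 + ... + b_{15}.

b_n = -2 + (n - 0)·2.
b_{15} = 28; S = 16·(-2 + 28)/2 = 208.

208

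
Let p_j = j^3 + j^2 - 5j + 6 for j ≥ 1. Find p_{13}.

2307

p_{13} = 1·13^3 + 1·13^2 - 5·13 + 6 = 2307.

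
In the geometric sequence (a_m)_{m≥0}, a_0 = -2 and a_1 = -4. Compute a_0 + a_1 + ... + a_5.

-126

Common ratio r = 2.
a_m = (-2)·2^(m-0).
S = (-2)·(2^6 - 1)/(2 - 1) = (-2)·(64 - 1)/(1) = -126.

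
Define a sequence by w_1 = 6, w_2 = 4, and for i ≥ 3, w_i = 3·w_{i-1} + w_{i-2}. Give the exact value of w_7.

Iterate the recurrence:
w_3 = 18; w_4 = 58; w_5 = 192; w_6 = 634; w_7 = 2094.

2094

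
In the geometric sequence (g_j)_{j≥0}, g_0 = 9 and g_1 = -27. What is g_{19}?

Common ratio r = -3.
g_j = 9·(-3)^(j-0).
g_{19} = 9·(-3)^19 = -10460353203.

-10460353203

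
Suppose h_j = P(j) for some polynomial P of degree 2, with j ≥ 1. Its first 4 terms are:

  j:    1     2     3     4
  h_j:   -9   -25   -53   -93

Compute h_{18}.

-1913

1st diffs: -16, -28, -40.
2nd diffs: -12, -12 (constant).
So h_j = -6j^2 + 2j - 5.
Evaluating at j = 18 gives h_{18} = -1913.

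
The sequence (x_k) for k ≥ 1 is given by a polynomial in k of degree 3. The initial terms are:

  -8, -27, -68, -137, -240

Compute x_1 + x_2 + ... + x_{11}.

-6743

1st diffs: -19, -41, -69, -103.
2nd diffs: -22, -28, -34.
3rd diffs: -6, -6 (constant).
So x_k = -k^3 - 5k^2 + 3k - 5.
Continuing: …, -383, -572, -813, -1112, …, x_{11} = -1908.
Summing k = 1..11 (11 terms) gives -6743.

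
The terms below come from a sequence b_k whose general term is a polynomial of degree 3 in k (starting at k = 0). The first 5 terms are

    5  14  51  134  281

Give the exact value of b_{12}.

1st diffs: 9, 37, 83, 147.
2nd diffs: 28, 46, 64.
3rd diffs: 18, 18 (constant).
Newton forward-difference form: b_k = 5 + 9·C(k,1) + 28·C(k,2) + 18·C(k,3).
At k = 12: k = 12, so b_{12} = 5 + 108 + 1848 + 3960 = 5921.

5921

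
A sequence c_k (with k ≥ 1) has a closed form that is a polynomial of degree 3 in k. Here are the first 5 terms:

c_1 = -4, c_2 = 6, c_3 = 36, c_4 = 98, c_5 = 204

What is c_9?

1308

1st diffs: 10, 30, 62, 106.
2nd diffs: 20, 32, 44.
3rd diffs: 12, 12 (constant).
Newton forward-difference form: c_k = -4 + 10·C(k-1,1) + 20·C(k-1,2) + 12·C(k-1,3).
At k = 9: k-1 = 8, so c_9 = -4 + 80 + 560 + 672 = 1308.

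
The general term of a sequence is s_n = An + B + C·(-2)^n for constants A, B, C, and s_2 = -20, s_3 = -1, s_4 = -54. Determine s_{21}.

4194197

The three given values yield: 2A + B + 4C = -20; 3A + B - 8C = -1; 4A + B + 16C = -54.
Subtracting the first from the second: A - 12C = 19.
Subtracting the second from the third: A + 24C = -53.
Solving: C = -2, A = -5, then B = -2.
Hence s_{21} = -5·21 + (-2) + (-2)·(-2097152) = 4194197.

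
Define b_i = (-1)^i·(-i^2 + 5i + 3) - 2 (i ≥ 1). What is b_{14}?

-125

(-1)^14 = 1; -i^2 + 5i + 3 at i=14 is -123; so b_{14} = -125.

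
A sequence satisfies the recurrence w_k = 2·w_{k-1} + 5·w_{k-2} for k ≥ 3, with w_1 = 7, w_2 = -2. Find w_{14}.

16280098

w_3 = 31; w_4 = 52; w_5 = 259; …; w_{11} = 396871; w_{12} = 1367932; w_{13} = 4720219; w_{14} = 16280098.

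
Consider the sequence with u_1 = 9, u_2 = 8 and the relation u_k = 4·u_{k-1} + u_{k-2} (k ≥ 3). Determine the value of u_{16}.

u_3 = 41;  u_4 = 172;  u_5 = 729;  …;  u_{13} = 75582009;  u_{14} = 320170528;  u_{15} = 1356264121;  u_{16} = 5745227012.

5745227012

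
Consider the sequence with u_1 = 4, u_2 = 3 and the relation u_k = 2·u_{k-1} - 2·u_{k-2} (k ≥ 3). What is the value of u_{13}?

Compute successive terms:
u_3 = -2;  u_4 = -10;  u_5 = -16;  …;  u_{10} = 48;  u_{11} = -32;  u_{12} = -160;  u_{13} = -256.

-256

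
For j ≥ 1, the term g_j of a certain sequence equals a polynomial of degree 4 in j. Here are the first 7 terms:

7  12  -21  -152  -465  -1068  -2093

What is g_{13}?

1st diffs: 5, -33, -131, -313, -603, -1025.
2nd diffs: -38, -98, -182, -290, -422.
3rd diffs: -60, -84, -108, -132.
4th diffs: -24, -24, -24 (constant).
Newton forward-difference form: g_j = 7 + 5·C(j-1,1) + (-38)·C(j-1,2) + (-60)·C(j-1,3) + (-24)·C(j-1,4).
At j = 13: j-1 = 12, so g_{13} = 7 + 60 - 2508 - 13200 - 11880 = -27521.

-27521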